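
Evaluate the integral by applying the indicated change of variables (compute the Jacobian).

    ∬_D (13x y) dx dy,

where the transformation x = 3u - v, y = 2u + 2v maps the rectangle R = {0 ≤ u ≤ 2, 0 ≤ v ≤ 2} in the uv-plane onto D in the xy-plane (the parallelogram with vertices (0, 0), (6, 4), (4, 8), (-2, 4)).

Compute the Jacobian determinant of (x, y) with respect to (u, v):

    ∂(x,y)/∂(u,v) = | 3  -1 | = (3)(2) - (-1)(2) = 8.
                   | 2  2 |

Its absolute value is |J| = 8 (the area scaling factor).

Substituting x = 3u - v, y = 2u + 2v into the integrand,

    13x y → 78u^2 + 52u v - 26v^2,

so the integral becomes

    ∬_R (78u^2 + 52u v - 26v^2) · |J| du dv = ∫_0^2 ∫_0^2 (624u^2 + 416u v - 208v^2) dv du.

Inner (v): 1248u^2 + 832u - 1664/3.
Outer (u): 11648/3.

Therefore ∬_D (13x y) dx dy = 11648/3.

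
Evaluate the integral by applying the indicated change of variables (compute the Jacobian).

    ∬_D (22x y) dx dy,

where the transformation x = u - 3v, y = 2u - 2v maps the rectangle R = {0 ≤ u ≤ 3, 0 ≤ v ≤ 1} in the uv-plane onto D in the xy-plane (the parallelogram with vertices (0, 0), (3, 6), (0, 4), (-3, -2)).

Compute the Jacobian determinant of (x, y) with respect to (u, v):

    ∂(x,y)/∂(u,v) = | 1  -3 | = (1)(-2) - (-3)(2) = 4.
                   | 2  -2 |

Its absolute value is |J| = 4 (the area scaling factor).

Substituting x = u - 3v, y = 2u - 2v into the integrand,

    22x y → 44u^2 - 176u v + 132v^2,

so the integral becomes

    ∬_R (44u^2 - 176u v + 132v^2) · |J| du dv = ∫_0^3 ∫_0^1 (176u^2 - 704u v + 528v^2) dv du.

Inner (v): 176u^2 - 352u + 176.
Outer (u): 528.

Therefore ∬_D (22x y) dx dy = 528.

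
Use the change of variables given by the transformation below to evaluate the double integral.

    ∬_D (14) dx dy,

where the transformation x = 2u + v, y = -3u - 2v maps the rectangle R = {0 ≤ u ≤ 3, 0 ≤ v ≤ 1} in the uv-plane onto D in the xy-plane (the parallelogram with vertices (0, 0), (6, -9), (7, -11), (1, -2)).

Compute the Jacobian determinant of (x, y) with respect to (u, v):

    ∂(x,y)/∂(u,v) = | 2  1 | = (2)(-2) - (1)(-3) = -1.
                   | -3  -2 |

Its absolute value is |J| = 1 (the area scaling factor).

Substituting x = 2u + v, y = -3u - 2v into the integrand,

    14 → 14,

so the integral becomes

    ∬_R (14) · |J| du dv = ∫_0^3 ∫_0^1 (14) dv du.

Inner (v): 14.
Outer (u): 42.

Therefore ∬_D (14) dx dy = 42.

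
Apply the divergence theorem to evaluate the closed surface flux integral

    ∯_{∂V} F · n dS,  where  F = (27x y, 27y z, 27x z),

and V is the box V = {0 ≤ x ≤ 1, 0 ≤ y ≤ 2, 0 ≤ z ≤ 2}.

By the divergence theorem,

    ∯_{∂V} F · n dS = ∭_V (∇ · F) dV.

Compute the divergence:
    ∇ · F = ∂F_x/∂x + ∂F_y/∂y + ∂F_z/∂z = 27y + 27z + 27x = 27x + 27y + 27z.

V is a rectangular box, so dV = dx dy dz with 0 ≤ x ≤ 1, 0 ≤ y ≤ 2, 0 ≤ z ≤ 2.

Integrate (27x + 27y + 27z) over V as an iterated integral:

    ∭_V (∇·F) dV = ∫_0^{1} ∫_0^{2} ∫_0^{2} (27x + 27y + 27z) dz dy dx.

Inner (z from 0 to 2): 54x + 54y + 54.
Middle (y from 0 to 2): 108x + 216.
Outer (x from 0 to 1): 270.

Therefore ∯_{∂V} F · n dS = 270.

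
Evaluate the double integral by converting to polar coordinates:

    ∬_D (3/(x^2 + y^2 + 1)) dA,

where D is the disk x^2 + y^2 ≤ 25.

The region D is 0 ≤ r ≤ 5, 0 ≤ θ ≤ 2π in polar coordinates, where x = r cos(θ), y = r sin(θ), and dA = r dr dθ.

Under the substitution, the integrand becomes 3/(r^2 + 1), so

    ∬_D (3/(x^2 + y^2 + 1)) dA = ∫_{0}^{2π} ∫_{0}^{5} (3/(r^2 + 1)) · r dr dθ.

Inner integral (in r): ∫_{0}^{5} (3/(r^2 + 1)) · r dr = 3log(26)/2.

Outer integral (in θ): ∫_{0}^{2π} (3log(26)/2) dθ = 3π log(26).

Therefore ∬_D (3/(x^2 + y^2 + 1)) dA = 3π log(26).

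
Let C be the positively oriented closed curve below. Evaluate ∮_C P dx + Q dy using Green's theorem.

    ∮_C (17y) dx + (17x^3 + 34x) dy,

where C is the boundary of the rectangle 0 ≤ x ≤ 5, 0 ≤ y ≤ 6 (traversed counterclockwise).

Green's theorem converts the closed line integral into a double integral over the enclosed region D:

    ∮_C P dx + Q dy = ∬_D (∂Q/∂x - ∂P/∂y) dA.

Here P = 17y, Q = 17x^3 + 34x, so

    ∂Q/∂x = 51x^2 + 34,    ∂P/∂y = 17,
    ∂Q/∂x - ∂P/∂y = 51x^2 + 17.

D is the region 0 ≤ x ≤ 5, 0 ≤ y ≤ 6. Evaluating the double integral:

    ∬_D (51x^2 + 17) dA = ∫_0^{5} ∫_0^{6} (51x^2 + 17) dy dx.

Inner (y from 0 to 6): 306x^2 + 102.
Outer (x from 0 to 5): 13260.

Therefore ∮_C P dx + Q dy = 13260.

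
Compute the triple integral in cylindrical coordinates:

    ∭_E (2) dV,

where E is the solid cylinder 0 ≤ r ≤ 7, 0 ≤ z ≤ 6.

In cylindrical coordinates, x = r cos(θ), y = r sin(θ), z = z, and dV = r dr dθ dz.

The integrand becomes 2, so

    ∭_E (2) dV = ∫_{0}^{2π} ∫_{0}^{7} ∫_{0}^{6} (2) · r dz dr dθ.

Inner (z): 12r.
Middle (r from 0 to 7): 294.
Outer (θ): 588π.

Therefore the triple integral equals 588π.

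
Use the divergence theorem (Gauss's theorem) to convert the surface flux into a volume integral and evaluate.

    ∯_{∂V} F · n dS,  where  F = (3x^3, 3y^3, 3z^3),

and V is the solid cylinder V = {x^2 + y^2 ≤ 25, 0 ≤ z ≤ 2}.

By the divergence theorem,

    ∯_{∂V} F · n dS = ∭_V (∇ · F) dV.

Compute the divergence:
    ∇ · F = ∂F_x/∂x + ∂F_y/∂y + ∂F_z/∂z = 9x^2 + 9y^2 + 9z^2.

In cylindrical coordinates, x = r cos(θ), y = r sin(θ), z = z, dV = r dr dθ dz, with 0 ≤ r ≤ 5, 0 ≤ θ ≤ 2π, 0 ≤ z ≤ 2.

The integrand, after substitution and multiplying by the volume element, becomes (9r^2 + 9z^2) · r, so

    ∭_V (∇·F) dV = ∫_0^{2π} ∫_0^{5} ∫_0^{2} (9r^2 + 9z^2) · r dz dr dθ.

Inner (z from 0 to 2): 18r^3 + 24r.
Middle (r from 0 to 5): 6225/2.
Outer (θ from 0 to 2π): 6225π.

Therefore ∯_{∂V} F · n dS = 6225π.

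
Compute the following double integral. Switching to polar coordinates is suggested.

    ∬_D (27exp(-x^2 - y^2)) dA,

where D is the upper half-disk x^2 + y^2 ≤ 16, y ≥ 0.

The region D is 0 ≤ r ≤ 4, 0 ≤ θ ≤ π in polar coordinates, where x = r cos(θ), y = r sin(θ), and dA = r dr dθ.

Under the substitution, the integrand becomes 27exp(-r^2), so

    ∬_D (27exp(-x^2 - y^2)) dA = ∫_{0}^{π} ∫_{0}^{4} (27exp(-r^2)) · r dr dθ.

Inner integral (in r): ∫_{0}^{4} (27exp(-r^2)) · r dr = 27/2 - 27exp(-16)/2.

Outer integral (in θ): ∫_{0}^{π} (27/2 - 27exp(-16)/2) dθ = -27π (1 - exp(16))exp(-16)/2.

Therefore ∬_D (27exp(-x^2 - y^2)) dA = -27π (1 - exp(16))exp(-16)/2.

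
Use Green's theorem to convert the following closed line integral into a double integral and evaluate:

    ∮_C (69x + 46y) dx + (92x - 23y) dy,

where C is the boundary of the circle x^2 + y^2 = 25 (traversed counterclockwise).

Green's theorem converts the closed line integral into a double integral over the enclosed region D:

    ∮_C P dx + Q dy = ∬_D (∂Q/∂x - ∂P/∂y) dA.

Here P = 69x + 46y, Q = 92x - 23y, so

    ∂Q/∂x = 92,    ∂P/∂y = 46,
    ∂Q/∂x - ∂P/∂y = 46.

D is the region x^2 + y^2 ≤ 25. Evaluating the double integral:

In polar coordinates (x = r cos θ, y = r sin θ, dA = r dr dθ) the integrand becomes 46, so

    ∬_D (46) dA = ∫_0^{2π} ∫_0^{5} (46) · r dr dθ.

Inner (r from 0 to 5): 575.
Outer (θ from 0 to 2π): 1150π.

Therefore ∮_C P dx + Q dy = 1150π.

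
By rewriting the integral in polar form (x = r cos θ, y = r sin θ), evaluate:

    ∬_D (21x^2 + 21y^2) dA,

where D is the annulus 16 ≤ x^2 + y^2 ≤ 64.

The region D is 4 ≤ r ≤ 8, 0 ≤ θ ≤ 2π in polar coordinates, where x = r cos(θ), y = r sin(θ), and dA = r dr dθ.

Under the substitution, the integrand becomes 21r^2, so

    ∬_D (21x^2 + 21y^2) dA = ∫_{0}^{2π} ∫_{4}^{8} (21r^2) · r dr dθ.

Inner integral (in r): ∫_{4}^{8} (21r^2) · r dr = 20160.

Outer integral (in θ): ∫_{0}^{2π} (20160) dθ = 40320π.

Therefore ∬_D (21x^2 + 21y^2) dA = 40320π.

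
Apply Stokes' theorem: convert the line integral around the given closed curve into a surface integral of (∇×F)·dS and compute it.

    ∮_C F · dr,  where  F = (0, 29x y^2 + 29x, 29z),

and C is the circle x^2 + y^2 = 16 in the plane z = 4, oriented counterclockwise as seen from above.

Let S be the flat disk x^2 + y^2 ≤ 16 in the plane z = 4, with upward unit normal n̂ = ẑ. By Stokes' theorem,

    ∮_C F · dr = ∬_S (∇ × F) · n̂ dS = ∬_D (curl F)_z dA,

where D is the disk x^2 + y^2 ≤ 16.

Compute the curl of F = (0, 29x y^2 + 29x, 29z):
    (∇ × F)_x = ∂F_z/∂y - ∂F_y/∂z = 0,
    (∇ × F)_y = ∂F_x/∂z - ∂F_z/∂x = 0,
    (∇ × F)_z = ∂F_y/∂x - ∂F_x/∂y = 29y^2 + 29.

On z = 4, (curl F)_z = 29y^2 + 29.

Convert to polar (x = r cos θ, y = r sin θ, dA = r dr dθ); the integrand becomes 29r^2sin(θ)^2 + 29, so

    ∬_D (curl F)_z dA = ∫_0^{2π} ∫_0^{4} (29r^2sin(θ)^2 + 29) · r dr dθ.

Inner (r from 0 to 4): 1856sin(θ)^2 + 232.
Outer (θ from 0 to 2π): 2320π.

Therefore ∮_C F · dr = 2320π.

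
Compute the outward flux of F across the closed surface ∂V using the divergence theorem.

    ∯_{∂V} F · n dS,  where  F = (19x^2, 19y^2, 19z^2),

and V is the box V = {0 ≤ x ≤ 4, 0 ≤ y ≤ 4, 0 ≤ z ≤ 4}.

By the divergence theorem,

    ∯_{∂V} F · n dS = ∭_V (∇ · F) dV.

Compute the divergence:
    ∇ · F = ∂F_x/∂x + ∂F_y/∂y + ∂F_z/∂z = 38x + 38y + 38z.

V is a rectangular box, so dV = dx dy dz with 0 ≤ x ≤ 4, 0 ≤ y ≤ 4, 0 ≤ z ≤ 4.

Integrate (38x + 38y + 38z) over V as an iterated integral:

    ∭_V (∇·F) dV = ∫_0^{4} ∫_0^{4} ∫_0^{4} (38x + 38y + 38z) dz dy dx.

Inner (z from 0 to 4): 152x + 152y + 304.
Middle (y from 0 to 4): 608x + 2432.
Outer (x from 0 to 4): 14592.

Therefore ∯_{∂V} F · n dS = 14592.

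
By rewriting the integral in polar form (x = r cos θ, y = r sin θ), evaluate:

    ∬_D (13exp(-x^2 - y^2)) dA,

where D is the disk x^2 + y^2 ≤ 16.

The region D is 0 ≤ r ≤ 4, 0 ≤ θ ≤ 2π in polar coordinates, where x = r cos(θ), y = r sin(θ), and dA = r dr dθ.

Under the substitution, the integrand becomes 13exp(-r^2), so

    ∬_D (13exp(-x^2 - y^2)) dA = ∫_{0}^{2π} ∫_{0}^{4} (13exp(-r^2)) · r dr dθ.

Inner integral (in r): ∫_{0}^{4} (13exp(-r^2)) · r dr = 13/2 - 13exp(-16)/2.

Outer integral (in θ): ∫_{0}^{2π} (13/2 - 13exp(-16)/2) dθ = -13π exp(-16) + 13π.

Therefore ∬_D (13exp(-x^2 - y^2)) dA = -13π exp(-16) + 13π.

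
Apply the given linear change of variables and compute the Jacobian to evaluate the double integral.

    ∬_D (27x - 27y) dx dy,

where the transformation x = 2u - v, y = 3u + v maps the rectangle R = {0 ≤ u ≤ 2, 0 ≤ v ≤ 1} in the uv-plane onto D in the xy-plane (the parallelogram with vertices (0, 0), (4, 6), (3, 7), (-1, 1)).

Compute the Jacobian determinant of (x, y) with respect to (u, v):

    ∂(x,y)/∂(u,v) = | 2  -1 | = (2)(1) - (-1)(3) = 5.
                   | 3  1 |

Its absolute value is |J| = 5 (the area scaling factor).

Substituting x = 2u - v, y = 3u + v into the integrand,

    27x - 27y → -27u - 54v,

so the integral becomes

    ∬_R (-27u - 54v) · |J| du dv = ∫_0^2 ∫_0^1 (-135u - 270v) dv du.

Inner (v): -135u - 135.
Outer (u): -540.

Therefore ∬_D (27x - 27y) dx dy = -540.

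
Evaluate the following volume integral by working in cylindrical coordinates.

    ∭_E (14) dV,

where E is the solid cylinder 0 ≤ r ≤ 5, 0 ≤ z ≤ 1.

In cylindrical coordinates, x = r cos(θ), y = r sin(θ), z = z, and dV = r dr dθ dz.

The integrand becomes 14, so

    ∭_E (14) dV = ∫_{0}^{2π} ∫_{0}^{5} ∫_{0}^{1} (14) · r dz dr dθ.

Inner (z): 14r.
Middle (r from 0 to 5): 175.
Outer (θ): 350π.

Therefore the triple integral equals 350π.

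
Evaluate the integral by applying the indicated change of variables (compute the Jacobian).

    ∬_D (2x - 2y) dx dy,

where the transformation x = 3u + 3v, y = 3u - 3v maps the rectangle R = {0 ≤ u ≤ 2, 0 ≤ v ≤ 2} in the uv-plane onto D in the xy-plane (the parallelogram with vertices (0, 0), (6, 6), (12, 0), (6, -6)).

Compute the Jacobian determinant of (x, y) with respect to (u, v):

    ∂(x,y)/∂(u,v) = | 3  3 | = (3)(-3) - (3)(3) = -18.
                   | 3  -3 |

Its absolute value is |J| = 18 (the area scaling factor).

Substituting x = 3u + 3v, y = 3u - 3v into the integrand,

    2x - 2y → 12v,

so the integral becomes

    ∬_R (12v) · |J| du dv = ∫_0^2 ∫_0^2 (216v) dv du.

Inner (v): 432.
Outer (u): 864.

Therefore ∬_D (2x - 2y) dx dy = 864.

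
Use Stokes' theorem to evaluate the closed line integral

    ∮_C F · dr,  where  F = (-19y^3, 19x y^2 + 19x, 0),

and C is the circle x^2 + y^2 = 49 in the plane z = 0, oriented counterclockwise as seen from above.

Let S be the flat disk x^2 + y^2 ≤ 49 in the plane z = 0, with upward unit normal n̂ = ẑ. By Stokes' theorem,

    ∮_C F · dr = ∬_S (∇ × F) · n̂ dS = ∬_D (curl F)_z dA,

where D is the disk x^2 + y^2 ≤ 49.

Compute the curl of F = (-19y^3, 19x y^2 + 19x, 0):
    (∇ × F)_x = ∂F_z/∂y - ∂F_y/∂z = 0,
    (∇ × F)_y = ∂F_x/∂z - ∂F_z/∂x = 0,
    (∇ × F)_z = ∂F_y/∂x - ∂F_x/∂y = 76y^2 + 19.

On z = 0, (curl F)_z = 76y^2 + 19.

Convert to polar (x = r cos θ, y = r sin θ, dA = r dr dθ); the integrand becomes 76r^2sin(θ)^2 + 19, so

    ∬_D (curl F)_z dA = ∫_0^{2π} ∫_0^{7} (76r^2sin(θ)^2 + 19) · r dr dθ.

Inner (r from 0 to 7): 45619sin(θ)^2 + 931/2.
Outer (θ from 0 to 2π): 46550π.

Therefore ∮_C F · dr = 46550π.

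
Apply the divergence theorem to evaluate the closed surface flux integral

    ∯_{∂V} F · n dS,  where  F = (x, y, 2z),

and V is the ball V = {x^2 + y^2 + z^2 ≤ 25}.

By the divergence theorem,

    ∯_{∂V} F · n dS = ∭_V (∇ · F) dV.

Compute the divergence:
    ∇ · F = ∂F_x/∂x + ∂F_y/∂y + ∂F_z/∂z = 1 + 1 + 2 = 4.

In spherical coordinates, x = ρ sin(φ) cos(θ), y = ρ sin(φ) sin(θ), z = ρ cos(φ), dV = ρ^2 sin(φ) dρ dφ dθ, with 0 ≤ ρ ≤ 5, 0 ≤ φ ≤ π, 0 ≤ θ ≤ 2π.

The integrand, after substitution and multiplying by the volume element, becomes (4) · ρ^2 sin(φ), so

    ∭_V (∇·F) dV = ∫_0^{2π} ∫_0^{π} ∫_0^{5} (4) · ρ^2 sin(φ) dρ dφ dθ.

Inner (ρ from 0 to 5): 500sin(φ)/3.
Middle (φ from 0 to π): 1000/3.
Outer (θ from 0 to 2π): 2000π/3.

Therefore ∯_{∂V} F · n dS = 2000π/3.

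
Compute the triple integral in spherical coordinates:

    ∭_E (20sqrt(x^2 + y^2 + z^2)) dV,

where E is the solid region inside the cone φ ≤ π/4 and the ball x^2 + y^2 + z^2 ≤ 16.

In spherical coordinates, x = ρ sin(φ) cos(θ), y = ρ sin(φ) sin(θ), z = ρ cos(φ), and dV = ρ^2 sin(φ) dρ dφ dθ.

The integrand becomes 20ρ, so

    ∭_E (20sqrt(x^2 + y^2 + z^2)) dV = ∫_{0}^{2π} ∫_{0}^{π/4} ∫_{0}^{4} (20ρ) · ρ^2 sin(φ) dρ dφ dθ.

Inner (ρ): 1280sin(φ).
Middle (φ): 1280 - 640sqrt(2).
Outer (θ): 1280π (2 - sqrt(2)).

Therefore the triple integral equals 1280π (2 - sqrt(2)).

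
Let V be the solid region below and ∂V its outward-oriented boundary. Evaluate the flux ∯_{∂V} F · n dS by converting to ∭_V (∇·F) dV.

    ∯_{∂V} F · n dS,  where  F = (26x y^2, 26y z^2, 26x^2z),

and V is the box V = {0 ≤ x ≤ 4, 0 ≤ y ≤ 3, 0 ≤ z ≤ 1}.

By the divergence theorem,

    ∯_{∂V} F · n dS = ∭_V (∇ · F) dV.

Compute the divergence:
    ∇ · F = ∂F_x/∂x + ∂F_y/∂y + ∂F_z/∂z = 26y^2 + 26z^2 + 26x^2 = 26x^2 + 26y^2 + 26z^2.

V is a rectangular box, so dV = dx dy dz with 0 ≤ x ≤ 4, 0 ≤ y ≤ 3, 0 ≤ z ≤ 1.

Integrate (26x^2 + 26y^2 + 26z^2) over V as an iterated integral:

    ∭_V (∇·F) dV = ∫_0^{4} ∫_0^{3} ∫_0^{1} (26x^2 + 26y^2 + 26z^2) dz dy dx.

Inner (z from 0 to 1): 26x^2 + 26y^2 + 26/3.
Middle (y from 0 to 3): 78x^2 + 260.
Outer (x from 0 to 4): 2704.

Therefore ∯_{∂V} F · n dS = 2704.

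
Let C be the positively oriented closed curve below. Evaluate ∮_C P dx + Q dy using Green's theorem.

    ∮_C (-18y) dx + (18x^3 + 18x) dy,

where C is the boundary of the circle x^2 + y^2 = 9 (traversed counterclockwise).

Green's theorem converts the closed line integral into a double integral over the enclosed region D:

    ∮_C P dx + Q dy = ∬_D (∂Q/∂x - ∂P/∂y) dA.

Here P = -18y, Q = 18x^3 + 18x, so

    ∂Q/∂x = 54x^2 + 18,    ∂P/∂y = -18,
    ∂Q/∂x - ∂P/∂y = 54x^2 + 36.

D is the region x^2 + y^2 ≤ 9. Evaluating the double integral:

In polar coordinates (x = r cos θ, y = r sin θ, dA = r dr dθ) the integrand becomes 54r^2cos(θ)^2 + 36, so

    ∬_D (54x^2 + 36) dA = ∫_0^{2π} ∫_0^{3} (54r^2cos(θ)^2 + 36) · r dr dθ.

Inner (r from 0 to 3): 2187cos(θ)^2/2 + 162.
Outer (θ from 0 to 2π): 2835π/2.

Therefore ∮_C P dx + Q dy = 2835π/2.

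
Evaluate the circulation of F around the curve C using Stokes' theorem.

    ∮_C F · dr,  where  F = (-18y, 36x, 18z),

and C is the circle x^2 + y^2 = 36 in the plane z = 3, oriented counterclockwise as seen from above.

Let S be the flat disk x^2 + y^2 ≤ 36 in the plane z = 3, with upward unit normal n̂ = ẑ. By Stokes' theorem,

    ∮_C F · dr = ∬_S (∇ × F) · n̂ dS = ∬_D (curl F)_z dA,

where D is the disk x^2 + y^2 ≤ 36.

Compute the curl of F = (-18y, 36x, 18z):
    (∇ × F)_x = ∂F_z/∂y - ∂F_y/∂z = 0,
    (∇ × F)_y = ∂F_x/∂z - ∂F_z/∂x = 0,
    (∇ × F)_z = ∂F_y/∂x - ∂F_x/∂y = 54.

On z = 3, (curl F)_z = 54.

Convert to polar (x = r cos θ, y = r sin θ, dA = r dr dθ); the integrand becomes 54, so

    ∬_D (curl F)_z dA = ∫_0^{2π} ∫_0^{6} (54) · r dr dθ.

Inner (r from 0 to 6): 972.
Outer (θ from 0 to 2π): 1944π.

Therefore ∮_C F · dr = 1944π.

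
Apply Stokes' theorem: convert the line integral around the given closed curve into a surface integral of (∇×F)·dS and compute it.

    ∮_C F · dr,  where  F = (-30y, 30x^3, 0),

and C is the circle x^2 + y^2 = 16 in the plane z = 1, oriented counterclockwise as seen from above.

Let S be the flat disk x^2 + y^2 ≤ 16 in the plane z = 1, with upward unit normal n̂ = ẑ. By Stokes' theorem,

    ∮_C F · dr = ∬_S (∇ × F) · n̂ dS = ∬_D (curl F)_z dA,

where D is the disk x^2 + y^2 ≤ 16.

Compute the curl of F = (-30y, 30x^3, 0):
    (∇ × F)_x = ∂F_z/∂y - ∂F_y/∂z = 0,
    (∇ × F)_y = ∂F_x/∂z - ∂F_z/∂x = 0,
    (∇ × F)_z = ∂F_y/∂x - ∂F_x/∂y = 90x^2 + 30.

On z = 1, (curl F)_z = 90x^2 + 30.

Convert to polar (x = r cos θ, y = r sin θ, dA = r dr dθ); the integrand becomes 90r^2cos(θ)^2 + 30, so

    ∬_D (curl F)_z dA = ∫_0^{2π} ∫_0^{4} (90r^2cos(θ)^2 + 30) · r dr dθ.

Inner (r from 0 to 4): 5760cos(θ)^2 + 240.
Outer (θ from 0 to 2π): 6240π.

Therefore ∮_C F · dr = 6240π.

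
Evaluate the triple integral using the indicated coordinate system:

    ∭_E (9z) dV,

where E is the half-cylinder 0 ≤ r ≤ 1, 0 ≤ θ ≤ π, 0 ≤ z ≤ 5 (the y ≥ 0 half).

In cylindrical coordinates, x = r cos(θ), y = r sin(θ), z = z, and dV = r dr dθ dz.

The integrand becomes 9z, so

    ∭_E (9z) dV = ∫_{0}^{π} ∫_{0}^{1} ∫_{0}^{5} (9z) · r dz dr dθ.

Inner (z): 225r/2.
Middle (r from 0 to 1): 225/4.
Outer (θ): 225π/4.

Therefore the triple integral equals 225π/4.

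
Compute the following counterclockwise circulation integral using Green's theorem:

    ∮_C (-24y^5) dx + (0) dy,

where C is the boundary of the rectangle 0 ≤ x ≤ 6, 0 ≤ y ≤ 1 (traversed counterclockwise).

Green's theorem converts the closed line integral into a double integral over the enclosed region D:

    ∮_C P dx + Q dy = ∬_D (∂Q/∂x - ∂P/∂y) dA.

Here P = -24y^5, Q = 0, so

    ∂Q/∂x = 0,    ∂P/∂y = -120y^4,
    ∂Q/∂x - ∂P/∂y = 120y^4.

D is the region 0 ≤ x ≤ 6, 0 ≤ y ≤ 1. Evaluating the double integral:

    ∬_D (120y^4) dA = ∫_0^{6} ∫_0^{1} (120y^4) dy dx.

Inner (y from 0 to 1): 24.
Outer (x from 0 to 6): 144.

Therefore ∮_C P dx + Q dy = 144.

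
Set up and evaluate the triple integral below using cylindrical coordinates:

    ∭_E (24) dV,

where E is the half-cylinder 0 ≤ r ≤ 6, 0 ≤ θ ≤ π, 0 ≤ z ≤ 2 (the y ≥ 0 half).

In cylindrical coordinates, x = r cos(θ), y = r sin(θ), z = z, and dV = r dr dθ dz.

The integrand becomes 24, so

    ∭_E (24) dV = ∫_{0}^{π} ∫_{0}^{6} ∫_{0}^{2} (24) · r dz dr dθ.

Inner (z): 48r.
Middle (r from 0 to 6): 864.
Outer (θ): 864π.

Therefore the triple integral equals 864π.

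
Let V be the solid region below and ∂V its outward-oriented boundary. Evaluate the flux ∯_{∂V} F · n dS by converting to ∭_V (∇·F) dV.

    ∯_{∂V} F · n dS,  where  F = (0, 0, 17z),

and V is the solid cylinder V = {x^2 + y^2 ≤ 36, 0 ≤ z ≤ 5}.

By the divergence theorem,

    ∯_{∂V} F · n dS = ∭_V (∇ · F) dV.

Compute the divergence:
    ∇ · F = ∂F_x/∂x + ∂F_y/∂y + ∂F_z/∂z = 0 + 0 + 17 = 17.

In cylindrical coordinates, x = r cos(θ), y = r sin(θ), z = z, dV = r dr dθ dz, with 0 ≤ r ≤ 6, 0 ≤ θ ≤ 2π, 0 ≤ z ≤ 5.

The integrand, after substitution and multiplying by the volume element, becomes (17) · r, so

    ∭_V (∇·F) dV = ∫_0^{2π} ∫_0^{6} ∫_0^{5} (17) · r dz dr dθ.

Inner (z from 0 to 5): 85r.
Middle (r from 0 to 6): 1530.
Outer (θ from 0 to 2π): 3060π.

Therefore ∯_{∂V} F · n dS = 3060π.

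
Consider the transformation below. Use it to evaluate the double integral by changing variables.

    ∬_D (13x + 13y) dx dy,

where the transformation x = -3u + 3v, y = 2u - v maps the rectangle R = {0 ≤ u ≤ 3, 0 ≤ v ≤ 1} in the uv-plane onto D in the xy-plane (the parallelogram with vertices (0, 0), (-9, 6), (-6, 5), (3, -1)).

Compute the Jacobian determinant of (x, y) with respect to (u, v):

    ∂(x,y)/∂(u,v) = | -3  3 | = (-3)(-1) - (3)(2) = -3.
                   | 2  -1 |

Its absolute value is |J| = 3 (the area scaling factor).

Substituting x = -3u + 3v, y = 2u - v into the integrand,

    13x + 13y → -13u + 26v,

so the integral becomes

    ∬_R (-13u + 26v) · |J| du dv = ∫_0^3 ∫_0^1 (-39u + 78v) dv du.

Inner (v): 39 - 39u.
Outer (u): -117/2.

Therefore ∬_D (13x + 13y) dx dy = -117/2.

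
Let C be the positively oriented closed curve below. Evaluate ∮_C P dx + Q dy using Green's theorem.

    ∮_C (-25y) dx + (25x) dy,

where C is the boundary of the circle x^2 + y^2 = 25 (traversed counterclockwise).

Green's theorem converts the closed line integral into a double integral over the enclosed region D:

    ∮_C P dx + Q dy = ∬_D (∂Q/∂x - ∂P/∂y) dA.

Here P = -25y, Q = 25x, so

    ∂Q/∂x = 25,    ∂P/∂y = -25,
    ∂Q/∂x - ∂P/∂y = 50.

D is the region x^2 + y^2 ≤ 25. Evaluating the double integral:

In polar coordinates (x = r cos θ, y = r sin θ, dA = r dr dθ) the integrand becomes 50, so

    ∬_D (50) dA = ∫_0^{2π} ∫_0^{5} (50) · r dr dθ.

Inner (r from 0 to 5): 625.
Outer (θ from 0 to 2π): 1250π.

Therefore ∮_C P dx + Q dy = 1250π.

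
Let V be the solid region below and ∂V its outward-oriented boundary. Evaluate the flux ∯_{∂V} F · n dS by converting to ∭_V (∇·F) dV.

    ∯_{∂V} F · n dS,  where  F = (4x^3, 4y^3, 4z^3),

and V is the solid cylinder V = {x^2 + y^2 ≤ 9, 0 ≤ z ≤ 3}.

By the divergence theorem,

    ∯_{∂V} F · n dS = ∭_V (∇ · F) dV.

Compute the divergence:
    ∇ · F = ∂F_x/∂x + ∂F_y/∂y + ∂F_z/∂z = 12x^2 + 12y^2 + 12z^2.

In cylindrical coordinates, x = r cos(θ), y = r sin(θ), z = z, dV = r dr dθ dz, with 0 ≤ r ≤ 3, 0 ≤ θ ≤ 2π, 0 ≤ z ≤ 3.

The integrand, after substitution and multiplying by the volume element, becomes (12r^2 + 12z^2) · r, so

    ∭_V (∇·F) dV = ∫_0^{2π} ∫_0^{3} ∫_0^{3} (12r^2 + 12z^2) · r dz dr dθ.

Inner (z from 0 to 3): 36r (r^2 + 3).
Middle (r from 0 to 3): 1215.
Outer (θ from 0 to 2π): 2430π.

Therefore ∯_{∂V} F · n dS = 2430π.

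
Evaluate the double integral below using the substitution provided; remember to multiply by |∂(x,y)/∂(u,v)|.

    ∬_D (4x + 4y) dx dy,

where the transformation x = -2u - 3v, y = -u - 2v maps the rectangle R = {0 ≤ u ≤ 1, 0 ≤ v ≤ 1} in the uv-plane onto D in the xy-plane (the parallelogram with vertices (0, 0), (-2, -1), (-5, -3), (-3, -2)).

Compute the Jacobian determinant of (x, y) with respect to (u, v):

    ∂(x,y)/∂(u,v) = | -2  -3 | = (-2)(-2) - (-3)(-1) = 1.
                   | -1  -2 |

Its absolute value is |J| = 1 (the area scaling factor).

Substituting x = -2u - 3v, y = -u - 2v into the integrand,

    4x + 4y → -12u - 20v,

so the integral becomes

    ∬_R (-12u - 20v) · |J| du dv = ∫_0^1 ∫_0^1 (-12u - 20v) dv du.

Inner (v): -12u - 10.
Outer (u): -16.

Therefore ∬_D (4x + 4y) dx dy = -16.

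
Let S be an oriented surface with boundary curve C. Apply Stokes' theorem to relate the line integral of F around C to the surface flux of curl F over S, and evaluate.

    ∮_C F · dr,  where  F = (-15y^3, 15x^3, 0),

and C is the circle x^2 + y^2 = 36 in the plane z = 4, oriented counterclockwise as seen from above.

Let S be the flat disk x^2 + y^2 ≤ 36 in the plane z = 4, with upward unit normal n̂ = ẑ. By Stokes' theorem,

    ∮_C F · dr = ∬_S (∇ × F) · n̂ dS = ∬_D (curl F)_z dA,

where D is the disk x^2 + y^2 ≤ 36.

Compute the curl of F = (-15y^3, 15x^3, 0):
    (∇ × F)_x = ∂F_z/∂y - ∂F_y/∂z = 0,
    (∇ × F)_y = ∂F_x/∂z - ∂F_z/∂x = 0,
    (∇ × F)_z = ∂F_y/∂x - ∂F_x/∂y = 45x^2 + 45y^2.

On z = 4, (curl F)_z = 45x^2 + 45y^2.

Convert to polar (x = r cos θ, y = r sin θ, dA = r dr dθ); the integrand becomes 45r^2, so

    ∬_D (curl F)_z dA = ∫_0^{2π} ∫_0^{6} (45r^2) · r dr dθ.

Inner (r from 0 to 6): 14580.
Outer (θ from 0 to 2π): 29160π.

Therefore ∮_C F · dr = 29160π.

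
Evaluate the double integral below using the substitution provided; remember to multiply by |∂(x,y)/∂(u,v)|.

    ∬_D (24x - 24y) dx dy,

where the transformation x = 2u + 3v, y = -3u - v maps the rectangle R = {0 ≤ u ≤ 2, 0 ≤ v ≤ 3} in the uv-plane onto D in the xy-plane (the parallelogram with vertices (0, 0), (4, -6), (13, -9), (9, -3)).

Compute the Jacobian determinant of (x, y) with respect to (u, v):

    ∂(x,y)/∂(u,v) = | 2  3 | = (2)(-1) - (3)(-3) = 7.
                   | -3  -1 |

Its absolute value is |J| = 7 (the area scaling factor).

Substituting x = 2u + 3v, y = -3u - v into the integrand,

    24x - 24y → 120u + 96v,

so the integral becomes

    ∬_R (120u + 96v) · |J| du dv = ∫_0^2 ∫_0^3 (840u + 672v) dv du.

Inner (v): 2520u + 3024.
Outer (u): 11088.

Therefore ∬_D (24x - 24y) dx dy = 11088.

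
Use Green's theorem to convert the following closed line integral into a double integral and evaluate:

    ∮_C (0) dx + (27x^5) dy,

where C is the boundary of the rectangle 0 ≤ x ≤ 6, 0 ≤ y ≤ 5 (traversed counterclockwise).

Green's theorem converts the closed line integral into a double integral over the enclosed region D:

    ∮_C P dx + Q dy = ∬_D (∂Q/∂x - ∂P/∂y) dA.

Here P = 0, Q = 27x^5, so

    ∂Q/∂x = 135x^4,    ∂P/∂y = 0,
    ∂Q/∂x - ∂P/∂y = 135x^4.

D is the region 0 ≤ x ≤ 6, 0 ≤ y ≤ 5. Evaluating the double integral:

    ∬_D (135x^4) dA = ∫_0^{6} ∫_0^{5} (135x^4) dy dx.

Inner (y from 0 to 5): 675x^4.
Outer (x from 0 to 6): 1049760.

Therefore ∮_C P dx + Q dy = 1049760.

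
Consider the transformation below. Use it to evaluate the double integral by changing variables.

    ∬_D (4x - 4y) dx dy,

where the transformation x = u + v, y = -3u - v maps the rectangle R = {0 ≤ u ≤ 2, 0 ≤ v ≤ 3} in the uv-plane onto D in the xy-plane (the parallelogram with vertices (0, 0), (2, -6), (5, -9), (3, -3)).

Compute the Jacobian determinant of (x, y) with respect to (u, v):

    ∂(x,y)/∂(u,v) = | 1  1 | = (1)(-1) - (1)(-3) = 2.
                   | -3  -1 |

Its absolute value is |J| = 2 (the area scaling factor).

Substituting x = u + v, y = -3u - v into the integrand,

    4x - 4y → 16u + 8v,

so the integral becomes

    ∬_R (16u + 8v) · |J| du dv = ∫_0^2 ∫_0^3 (32u + 16v) dv du.

Inner (v): 96u + 72.
Outer (u): 336.

Therefore ∬_D (4x - 4y) dx dy = 336.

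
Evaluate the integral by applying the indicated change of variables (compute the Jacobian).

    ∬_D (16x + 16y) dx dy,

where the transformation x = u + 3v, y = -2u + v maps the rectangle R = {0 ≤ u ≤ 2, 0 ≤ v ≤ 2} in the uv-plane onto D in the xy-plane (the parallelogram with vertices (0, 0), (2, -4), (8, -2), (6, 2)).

Compute the Jacobian determinant of (x, y) with respect to (u, v):

    ∂(x,y)/∂(u,v) = | 1  3 | = (1)(1) - (3)(-2) = 7.
                   | -2  1 |

Its absolute value is |J| = 7 (the area scaling factor).

Substituting x = u + 3v, y = -2u + v into the integrand,

    16x + 16y → -16u + 64v,

so the integral becomes

    ∬_R (-16u + 64v) · |J| du dv = ∫_0^2 ∫_0^2 (-112u + 448v) dv du.

Inner (v): 896 - 224u.
Outer (u): 1344.

Therefore ∬_D (16x + 16y) dx dy = 1344.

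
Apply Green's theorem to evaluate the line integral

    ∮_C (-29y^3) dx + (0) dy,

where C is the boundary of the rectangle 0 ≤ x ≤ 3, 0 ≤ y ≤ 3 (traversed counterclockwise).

Green's theorem converts the closed line integral into a double integral over the enclosed region D:

    ∮_C P dx + Q dy = ∬_D (∂Q/∂x - ∂P/∂y) dA.

Here P = -29y^3, Q = 0, so

    ∂Q/∂x = 0,    ∂P/∂y = -87y^2,
    ∂Q/∂x - ∂P/∂y = 87y^2.

D is the region 0 ≤ x ≤ 3, 0 ≤ y ≤ 3. Evaluating the double integral:

    ∬_D (87y^2) dA = ∫_0^{3} ∫_0^{3} (87y^2) dy dx.

Inner (y from 0 to 3): 783.
Outer (x from 0 to 3): 2349.

Therefore ∮_C P dx + Q dy = 2349.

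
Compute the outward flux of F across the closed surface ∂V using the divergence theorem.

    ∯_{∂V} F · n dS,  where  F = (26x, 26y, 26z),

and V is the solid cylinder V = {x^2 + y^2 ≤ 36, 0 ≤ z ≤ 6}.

By the divergence theorem,

    ∯_{∂V} F · n dS = ∭_V (∇ · F) dV.

Compute the divergence:
    ∇ · F = ∂F_x/∂x + ∂F_y/∂y + ∂F_z/∂z = 26 + 26 + 26 = 78.

In cylindrical coordinates, x = r cos(θ), y = r sin(θ), z = z, dV = r dr dθ dz, with 0 ≤ r ≤ 6, 0 ≤ θ ≤ 2π, 0 ≤ z ≤ 6.

The integrand, after substitution and multiplying by the volume element, becomes (78) · r, so

    ∭_V (∇·F) dV = ∫_0^{2π} ∫_0^{6} ∫_0^{6} (78) · r dz dr dθ.

Inner (z from 0 to 6): 468r.
Middle (r from 0 to 6): 8424.
Outer (θ from 0 to 2π): 16848π.

Therefore ∯_{∂V} F · n dS = 16848π.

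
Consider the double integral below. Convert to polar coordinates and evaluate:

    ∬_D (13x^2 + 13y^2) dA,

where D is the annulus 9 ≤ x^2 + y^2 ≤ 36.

The region D is 3 ≤ r ≤ 6, 0 ≤ θ ≤ 2π in polar coordinates, where x = r cos(θ), y = r sin(θ), and dA = r dr dθ.

Under the substitution, the integrand becomes 13r^2, so

    ∬_D (13x^2 + 13y^2) dA = ∫_{0}^{2π} ∫_{3}^{6} (13r^2) · r dr dθ.

Inner integral (in r): ∫_{3}^{6} (13r^2) · r dr = 15795/4.

Outer integral (in θ): ∫_{0}^{2π} (15795/4) dθ = 15795π/2.

Therefore ∬_D (13x^2 + 13y^2) dA = 15795π/2.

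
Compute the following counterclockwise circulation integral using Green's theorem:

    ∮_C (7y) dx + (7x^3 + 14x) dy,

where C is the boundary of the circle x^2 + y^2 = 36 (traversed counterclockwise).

Green's theorem converts the closed line integral into a double integral over the enclosed region D:

    ∮_C P dx + Q dy = ∬_D (∂Q/∂x - ∂P/∂y) dA.

Here P = 7y, Q = 7x^3 + 14x, so

    ∂Q/∂x = 21x^2 + 14,    ∂P/∂y = 7,
    ∂Q/∂x - ∂P/∂y = 21x^2 + 7.

D is the region x^2 + y^2 ≤ 36. Evaluating the double integral:

In polar coordinates (x = r cos θ, y = r sin θ, dA = r dr dθ) the integrand becomes 21r^2cos(θ)^2 + 7, so

    ∬_D (21x^2 + 7) dA = ∫_0^{2π} ∫_0^{6} (21r^2cos(θ)^2 + 7) · r dr dθ.

Inner (r from 0 to 6): 6804cos(θ)^2 + 126.
Outer (θ from 0 to 2π): 7056π.

Therefore ∮_C P dx + Q dy = 7056π.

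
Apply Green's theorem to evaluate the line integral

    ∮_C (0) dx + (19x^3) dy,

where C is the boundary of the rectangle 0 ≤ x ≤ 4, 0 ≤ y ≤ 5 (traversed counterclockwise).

Green's theorem converts the closed line integral into a double integral over the enclosed region D:

    ∮_C P dx + Q dy = ∬_D (∂Q/∂x - ∂P/∂y) dA.

Here P = 0, Q = 19x^3, so

    ∂Q/∂x = 57x^2,    ∂P/∂y = 0,
    ∂Q/∂x - ∂P/∂y = 57x^2.

D is the region 0 ≤ x ≤ 4, 0 ≤ y ≤ 5. Evaluating the double integral:

    ∬_D (57x^2) dA = ∫_0^{4} ∫_0^{5} (57x^2) dy dx.

Inner (y from 0 to 5): 285x^2.
Outer (x from 0 to 4): 6080.

Therefore ∮_C P dx + Q dy = 6080.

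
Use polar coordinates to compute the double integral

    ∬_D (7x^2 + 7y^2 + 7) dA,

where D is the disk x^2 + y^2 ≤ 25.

The region D is 0 ≤ r ≤ 5, 0 ≤ θ ≤ 2π in polar coordinates, where x = r cos(θ), y = r sin(θ), and dA = r dr dθ.

Under the substitution, the integrand becomes 7r^2 + 7, so

    ∬_D (7x^2 + 7y^2 + 7) dA = ∫_{0}^{2π} ∫_{0}^{5} (7r^2 + 7) · r dr dθ.

Inner integral (in r): ∫_{0}^{5} (7r^2 + 7) · r dr = 4725/4.

Outer integral (in θ): ∫_{0}^{2π} (4725/4) dθ = 4725π/2.

Therefore ∬_D (7x^2 + 7y^2 + 7) dA = 4725π/2.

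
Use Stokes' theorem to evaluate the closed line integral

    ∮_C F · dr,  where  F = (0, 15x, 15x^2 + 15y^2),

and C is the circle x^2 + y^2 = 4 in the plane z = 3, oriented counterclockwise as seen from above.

Let S be the flat disk x^2 + y^2 ≤ 4 in the plane z = 3, with upward unit normal n̂ = ẑ. By Stokes' theorem,

    ∮_C F · dr = ∬_S (∇ × F) · n̂ dS = ∬_D (curl F)_z dA,

where D is the disk x^2 + y^2 ≤ 4.

Compute the curl of F = (0, 15x, 15x^2 + 15y^2):
    (∇ × F)_x = ∂F_z/∂y - ∂F_y/∂z = 30y,
    (∇ × F)_y = ∂F_x/∂z - ∂F_z/∂x = -30x,
    (∇ × F)_z = ∂F_y/∂x - ∂F_x/∂y = 15.

On z = 3, (curl F)_z = 15.

Convert to polar (x = r cos θ, y = r sin θ, dA = r dr dθ); the integrand becomes 15, so

    ∬_D (curl F)_z dA = ∫_0^{2π} ∫_0^{2} (15) · r dr dθ.

Inner (r from 0 to 2): 30.
Outer (θ from 0 to 2π): 60π.

Therefore ∮_C F · dr = 60π.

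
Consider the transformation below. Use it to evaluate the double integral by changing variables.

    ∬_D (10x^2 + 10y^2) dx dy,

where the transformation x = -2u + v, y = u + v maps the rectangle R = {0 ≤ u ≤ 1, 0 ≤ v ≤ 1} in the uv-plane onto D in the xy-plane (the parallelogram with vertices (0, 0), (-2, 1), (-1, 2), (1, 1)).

Compute the Jacobian determinant of (x, y) with respect to (u, v):

    ∂(x,y)/∂(u,v) = | -2  1 | = (-2)(1) - (1)(1) = -3.
                   | 1  1 |

Its absolute value is |J| = 3 (the area scaling factor).

Substituting x = -2u + v, y = u + v into the integrand,

    10x^2 + 10y^2 → 50u^2 - 20u v + 20v^2,

so the integral becomes

    ∬_R (50u^2 - 20u v + 20v^2) · |J| du dv = ∫_0^1 ∫_0^1 (150u^2 - 60u v + 60v^2) dv du.

Inner (v): 150u^2 - 30u + 20.
Outer (u): 55.

Therefore ∬_D (10x^2 + 10y^2) dx dy = 55.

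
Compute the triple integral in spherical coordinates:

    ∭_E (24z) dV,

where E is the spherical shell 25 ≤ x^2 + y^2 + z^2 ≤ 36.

In spherical coordinates, x = ρ sin(φ) cos(θ), y = ρ sin(φ) sin(θ), z = ρ cos(φ), and dV = ρ^2 sin(φ) dρ dφ dθ.

The integrand becomes 24ρ cos(φ), so

    ∭_E (24z) dV = ∫_{0}^{2π} ∫_{0}^{π} ∫_{5}^{6} (24ρ cos(φ)) · ρ^2 sin(φ) dρ dφ dθ.

Inner (ρ): 2013sin(2φ).
Middle (φ): 0.
Outer (θ): 0.

Therefore the triple integral equals 0.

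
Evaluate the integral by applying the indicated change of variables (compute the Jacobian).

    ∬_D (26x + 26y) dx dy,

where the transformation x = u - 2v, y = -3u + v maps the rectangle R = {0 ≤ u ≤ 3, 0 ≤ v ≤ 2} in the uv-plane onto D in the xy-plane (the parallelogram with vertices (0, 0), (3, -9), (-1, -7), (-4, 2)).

Compute the Jacobian determinant of (x, y) with respect to (u, v):

    ∂(x,y)/∂(u,v) = | 1  -2 | = (1)(1) - (-2)(-3) = -5.
                   | -3  1 |

Its absolute value is |J| = 5 (the area scaling factor).

Substituting x = u - 2v, y = -3u + v into the integrand,

    26x + 26y → -52u - 26v,

so the integral becomes

    ∬_R (-52u - 26v) · |J| du dv = ∫_0^3 ∫_0^2 (-260u - 130v) dv du.

Inner (v): -520u - 260.
Outer (u): -3120.

Therefore ∬_D (26x + 26y) dx dy = -3120.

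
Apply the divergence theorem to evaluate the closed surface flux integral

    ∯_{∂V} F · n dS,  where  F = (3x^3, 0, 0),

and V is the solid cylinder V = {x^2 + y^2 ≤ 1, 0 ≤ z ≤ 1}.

By the divergence theorem,

    ∯_{∂V} F · n dS = ∭_V (∇ · F) dV.

Compute the divergence:
    ∇ · F = ∂F_x/∂x + ∂F_y/∂y + ∂F_z/∂z = 9x^2 + 0 + 0 = 9x^2.

In cylindrical coordinates, x = r cos(θ), y = r sin(θ), z = z, dV = r dr dθ dz, with 0 ≤ r ≤ 1, 0 ≤ θ ≤ 2π, 0 ≤ z ≤ 1.

The integrand, after substitution and multiplying by the volume element, becomes (9r^2cos(θ)^2) · r, so

    ∭_V (∇·F) dV = ∫_0^{2π} ∫_0^{1} ∫_0^{1} (9r^2cos(θ)^2) · r dz dr dθ.

Inner (z from 0 to 1): 9r^3cos(θ)^2.
Middle (r from 0 to 1): 9cos(θ)^2/4.
Outer (θ from 0 to 2π): 9π/4.

Therefore ∯_{∂V} F · n dS = 9π/4.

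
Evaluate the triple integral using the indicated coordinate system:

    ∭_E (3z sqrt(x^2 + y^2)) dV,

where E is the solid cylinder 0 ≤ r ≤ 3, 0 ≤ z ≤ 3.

In cylindrical coordinates, x = r cos(θ), y = r sin(θ), z = z, and dV = r dr dθ dz.

The integrand becomes 3r z, so

    ∭_E (3z sqrt(x^2 + y^2)) dV = ∫_{0}^{2π} ∫_{0}^{3} ∫_{0}^{3} (3r z) · r dz dr dθ.

Inner (z): 27r^2/2.
Middle (r from 0 to 3): 243/2.
Outer (θ): 243π.

Therefore the triple integral equals 243π.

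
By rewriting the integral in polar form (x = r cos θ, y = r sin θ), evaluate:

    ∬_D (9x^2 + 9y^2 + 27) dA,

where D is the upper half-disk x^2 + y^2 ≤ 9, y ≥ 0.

The region D is 0 ≤ r ≤ 3, 0 ≤ θ ≤ π in polar coordinates, where x = r cos(θ), y = r sin(θ), and dA = r dr dθ.

Under the substitution, the integrand becomes 9r^2 + 27, so

    ∬_D (9x^2 + 9y^2 + 27) dA = ∫_{0}^{π} ∫_{0}^{3} (9r^2 + 27) · r dr dθ.

Inner integral (in r): ∫_{0}^{3} (9r^2 + 27) · r dr = 1215/4.

Outer integral (in θ): ∫_{0}^{π} (1215/4) dθ = 1215π/4.

Therefore ∬_D (9x^2 + 9y^2 + 27) dA = 1215π/4.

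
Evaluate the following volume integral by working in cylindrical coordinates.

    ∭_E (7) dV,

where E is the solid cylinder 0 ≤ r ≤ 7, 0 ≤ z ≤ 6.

In cylindrical coordinates, x = r cos(θ), y = r sin(θ), z = z, and dV = r dr dθ dz.

The integrand becomes 7, so

    ∭_E (7) dV = ∫_{0}^{2π} ∫_{0}^{7} ∫_{0}^{6} (7) · r dz dr dθ.

Inner (z): 42r.
Middle (r from 0 to 7): 1029.
Outer (θ): 2058π.

Therefore the triple integral equals 2058π.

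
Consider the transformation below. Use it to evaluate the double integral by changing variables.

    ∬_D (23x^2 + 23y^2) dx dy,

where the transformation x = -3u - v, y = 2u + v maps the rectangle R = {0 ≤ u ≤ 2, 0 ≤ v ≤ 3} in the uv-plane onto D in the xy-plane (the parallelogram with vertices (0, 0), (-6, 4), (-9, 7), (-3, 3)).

Compute the Jacobian determinant of (x, y) with respect to (u, v):

    ∂(x,y)/∂(u,v) = | -3  -1 | = (-3)(1) - (-1)(2) = -1.
                   | 2  1 |

Its absolute value is |J| = 1 (the area scaling factor).

Substituting x = -3u - v, y = 2u + v into the integrand,

    23x^2 + 23y^2 → 299u^2 + 230u v + 46v^2,

so the integral becomes

    ∬_R (299u^2 + 230u v + 46v^2) · |J| du dv = ∫_0^2 ∫_0^3 (299u^2 + 230u v + 46v^2) dv du.

Inner (v): 897u^2 + 1035u + 414.
Outer (u): 5290.

Therefore ∬_D (23x^2 + 23y^2) dx dy = 5290.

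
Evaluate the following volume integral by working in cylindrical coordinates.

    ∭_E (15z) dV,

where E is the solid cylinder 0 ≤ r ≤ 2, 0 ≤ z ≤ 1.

In cylindrical coordinates, x = r cos(θ), y = r sin(θ), z = z, and dV = r dr dθ dz.

The integrand becomes 15z, so

    ∭_E (15z) dV = ∫_{0}^{2π} ∫_{0}^{2} ∫_{0}^{1} (15z) · r dz dr dθ.

Inner (z): 15r/2.
Middle (r from 0 to 2): 15.
Outer (θ): 30π.

Therefore the triple integral equals 30π.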